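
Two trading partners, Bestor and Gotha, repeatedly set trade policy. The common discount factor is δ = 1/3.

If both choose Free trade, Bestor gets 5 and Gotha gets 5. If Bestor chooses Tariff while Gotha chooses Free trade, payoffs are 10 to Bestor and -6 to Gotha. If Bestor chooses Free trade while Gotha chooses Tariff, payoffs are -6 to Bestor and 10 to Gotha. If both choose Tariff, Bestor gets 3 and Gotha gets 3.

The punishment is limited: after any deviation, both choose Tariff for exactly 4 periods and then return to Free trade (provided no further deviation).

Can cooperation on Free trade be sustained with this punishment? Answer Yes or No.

Comparing payoff streams over the 5 periods until play realigns: cooperate → 5(1+δ+…+δ^4); deviate → 10 + 3(δ+…+δ^4).
Cooperation is sustained iff (5−3)(δ+…+δ^4) ≥ 10−5.
δ+…+δ^4 = 1/3·(1−(1/3)^4)/(1−1/3) = 0.4938, and (10−5)/(5−3) = 2.5000.
0.4938 < 2.5000, so cooperation is not sustainable.

No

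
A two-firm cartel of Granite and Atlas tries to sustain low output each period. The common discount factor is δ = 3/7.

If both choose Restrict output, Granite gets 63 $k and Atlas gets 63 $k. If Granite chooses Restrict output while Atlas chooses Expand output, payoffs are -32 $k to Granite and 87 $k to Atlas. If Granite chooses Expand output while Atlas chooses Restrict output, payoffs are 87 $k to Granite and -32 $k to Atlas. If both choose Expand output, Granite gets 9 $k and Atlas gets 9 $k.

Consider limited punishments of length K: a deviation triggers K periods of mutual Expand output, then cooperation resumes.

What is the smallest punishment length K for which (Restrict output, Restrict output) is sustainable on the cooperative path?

IC: δ(1−δ^K)/(1−δ) ≥ (87−63)/(63−9) = 4/9.
With δ = 3/7: need 1 − δ^K ≥ 4/9·(1−3/7)/(3/7), i.e. δ^K ≤ 0.4074.
Since (3/7)^1 = 0.4286 and (3/7)^2 = 0.1837, the smallest such K is 2.

2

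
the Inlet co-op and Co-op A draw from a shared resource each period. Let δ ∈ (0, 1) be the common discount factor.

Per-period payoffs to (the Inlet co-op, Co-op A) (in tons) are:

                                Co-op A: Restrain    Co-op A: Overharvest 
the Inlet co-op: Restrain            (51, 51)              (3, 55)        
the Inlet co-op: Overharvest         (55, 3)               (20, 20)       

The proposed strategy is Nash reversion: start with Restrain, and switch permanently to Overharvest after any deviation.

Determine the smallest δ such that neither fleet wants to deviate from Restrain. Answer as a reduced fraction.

One-period gain from deviating is 55 − 51 = 4. The loss is 51 − 20 = 31 in every subsequent period, with present value 31·δ/(1−δ).
Deviation is unprofitable when 31·δ/(1−δ) ≥ 4, i.e. δ/(1−δ) ≥ 4/31.
Equivalently δ ≥ 4/(4+31) = 4/35.

4/35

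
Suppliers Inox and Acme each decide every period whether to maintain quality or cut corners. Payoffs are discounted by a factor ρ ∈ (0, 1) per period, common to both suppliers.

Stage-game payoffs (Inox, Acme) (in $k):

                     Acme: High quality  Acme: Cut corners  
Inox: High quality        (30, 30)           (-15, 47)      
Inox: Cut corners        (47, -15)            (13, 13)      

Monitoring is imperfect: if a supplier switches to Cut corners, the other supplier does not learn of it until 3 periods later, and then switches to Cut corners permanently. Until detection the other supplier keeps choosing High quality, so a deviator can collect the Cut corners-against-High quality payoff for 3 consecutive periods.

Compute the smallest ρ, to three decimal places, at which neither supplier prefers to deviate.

The best deviation is to choose Cut corners for all 3 undetected periods, earning 47 each, then 13 forever once detected.
Deviation value: 47(1−ρ^3)/(1−ρ) + 13ρ^3/(1−ρ); cooperation value: 30/(1−ρ).
IC: 30 ≥ 47(1−ρ^3) + 13ρ^3 = 47 − 34ρ^3.
So ρ^3 ≥ 17/34 = 1/2, giving ρ ≥ (1/2)^(1/3) ≈ 0.794.

0.794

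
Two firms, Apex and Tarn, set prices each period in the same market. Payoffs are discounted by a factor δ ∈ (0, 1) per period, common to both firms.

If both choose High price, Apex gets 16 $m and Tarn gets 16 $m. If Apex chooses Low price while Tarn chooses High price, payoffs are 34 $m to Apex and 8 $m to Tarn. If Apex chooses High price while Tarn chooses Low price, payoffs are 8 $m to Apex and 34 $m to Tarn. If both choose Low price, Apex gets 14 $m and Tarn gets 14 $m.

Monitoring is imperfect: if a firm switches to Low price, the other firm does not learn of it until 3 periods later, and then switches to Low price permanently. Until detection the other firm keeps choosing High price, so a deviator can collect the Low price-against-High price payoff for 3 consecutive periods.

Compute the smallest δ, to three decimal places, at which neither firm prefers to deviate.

0.965

A deviator earns 34 for 3 periods, then 14 forever; cooperating earns 16 forever. Multiplying the IC by (1−δ):
16 ≥ 34(1−δ^3) + 14δ^3, so 20·δ^3 ≥ 18 and δ^3 ≥ 9/10.
δ ≥ (9/10)^(1/3) ≈ 0.965.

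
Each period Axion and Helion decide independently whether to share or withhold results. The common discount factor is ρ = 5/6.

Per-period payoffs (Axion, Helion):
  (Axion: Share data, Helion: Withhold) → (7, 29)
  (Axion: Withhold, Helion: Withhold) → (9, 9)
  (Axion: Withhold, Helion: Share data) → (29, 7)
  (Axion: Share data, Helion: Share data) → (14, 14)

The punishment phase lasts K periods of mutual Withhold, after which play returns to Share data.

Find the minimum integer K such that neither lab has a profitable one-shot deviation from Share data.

6

No profitable deviation requires (14−9)(ρ+…+ρ^K) ≥ 29−14, i.e. ρ+…+ρ^K ≥ 3 ≈ 3.0000.
With ρ = 5/6, the partial sums are K=1: 0.8333, K=2: 1.5278, K=3: 2.1065, K=4: 2.5887, K=5: 2.9906, K=6: 3.3255.
K = 6 is the first length at which the sum reaches 3.0000.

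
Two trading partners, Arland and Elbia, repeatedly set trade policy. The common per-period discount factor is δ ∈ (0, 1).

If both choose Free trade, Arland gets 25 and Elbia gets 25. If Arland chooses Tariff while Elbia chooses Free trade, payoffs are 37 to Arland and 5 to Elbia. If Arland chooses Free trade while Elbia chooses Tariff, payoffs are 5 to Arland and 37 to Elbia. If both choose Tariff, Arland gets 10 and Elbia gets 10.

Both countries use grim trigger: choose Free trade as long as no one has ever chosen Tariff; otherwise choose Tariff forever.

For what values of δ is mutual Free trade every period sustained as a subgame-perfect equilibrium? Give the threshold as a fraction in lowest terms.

25/(1−δ) ≥ 37 + 10δ/(1−δ)
25 ≥ 37 − 27δ
δ ≥ 12/27 = 4/9.

4/9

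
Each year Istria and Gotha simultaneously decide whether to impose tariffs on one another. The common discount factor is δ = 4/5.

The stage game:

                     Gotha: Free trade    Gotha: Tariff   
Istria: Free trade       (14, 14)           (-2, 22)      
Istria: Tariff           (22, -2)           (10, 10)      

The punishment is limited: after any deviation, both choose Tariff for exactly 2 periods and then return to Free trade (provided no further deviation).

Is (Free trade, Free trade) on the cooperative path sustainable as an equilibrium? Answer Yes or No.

A one-shot deviation gives 22 now, then 10 for 2 periods, then back to 14.
Gain from deviating: (22−14) today; loss: (14−10) in each of the next 2 periods.
No-deviation condition: (14−10)(δ+…+δ^2) ≥ 22−14, i.e. δ+…+δ^2 ≥ 2.
At δ = 4/5: δ+…+δ^2 = 1.4400 < 2.0000.
So cooperation is not sustainable.

No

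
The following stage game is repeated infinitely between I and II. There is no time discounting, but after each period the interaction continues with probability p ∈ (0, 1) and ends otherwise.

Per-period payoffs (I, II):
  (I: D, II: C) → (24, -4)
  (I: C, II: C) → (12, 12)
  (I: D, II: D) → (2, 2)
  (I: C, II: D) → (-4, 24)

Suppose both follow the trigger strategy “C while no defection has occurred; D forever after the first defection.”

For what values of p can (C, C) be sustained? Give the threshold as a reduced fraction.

With no time discounting, the continuation probability p plays the role of the discount factor.
Grim-trigger IC: 12/(1−p) ≥ 24 + 2p/(1−p) ⇒ p ≥ (24−12)/(24−2) = 6/11.

6/11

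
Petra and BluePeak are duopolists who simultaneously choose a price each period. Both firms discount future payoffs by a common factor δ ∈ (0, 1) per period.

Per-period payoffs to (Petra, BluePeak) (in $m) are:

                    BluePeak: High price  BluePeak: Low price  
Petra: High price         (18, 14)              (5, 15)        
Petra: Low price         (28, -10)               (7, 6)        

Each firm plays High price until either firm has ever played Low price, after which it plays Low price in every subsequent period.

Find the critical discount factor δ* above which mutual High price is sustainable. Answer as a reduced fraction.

For Petra: deviation gain 28−18 = 10, per-period punishment loss 18−7 = 11. IC gives δ ≥ 10/21.
For BluePeak: gain 1, loss 8 per period, so δ ≥ 1/9.
The tighter constraint is Petra's, so cooperation needs δ ≥ 10/21.

10/21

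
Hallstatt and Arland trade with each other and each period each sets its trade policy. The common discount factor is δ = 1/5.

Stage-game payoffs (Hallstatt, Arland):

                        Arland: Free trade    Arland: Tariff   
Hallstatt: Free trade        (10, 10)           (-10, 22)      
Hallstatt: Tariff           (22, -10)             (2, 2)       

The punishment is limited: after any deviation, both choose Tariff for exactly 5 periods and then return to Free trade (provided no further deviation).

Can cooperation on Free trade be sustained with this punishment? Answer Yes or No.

Comparing payoff streams over the 6 periods until play realigns: cooperate → 10(1+δ+…+δ^5); deviate → 22 + 2(δ+…+δ^5).
Cooperation is sustained iff (10−2)(δ+…+δ^5) ≥ 22−10.
δ+…+δ^5 = 1/5·(1−(1/5)^5)/(1−1/5) = 0.2499, and (22−10)/(10−2) = 1.5000.
0.2499 < 1.5000, so cooperation is not sustainable.

No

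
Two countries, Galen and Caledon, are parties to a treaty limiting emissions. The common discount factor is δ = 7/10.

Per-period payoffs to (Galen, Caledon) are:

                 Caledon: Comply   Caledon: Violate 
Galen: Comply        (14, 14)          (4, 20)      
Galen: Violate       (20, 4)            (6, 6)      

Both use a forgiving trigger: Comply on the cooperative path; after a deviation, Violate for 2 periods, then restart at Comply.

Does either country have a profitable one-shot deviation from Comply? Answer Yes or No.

No

Comparing payoff streams over the 3 periods until play realigns: cooperate → 14(1+δ+…+δ^2); deviate → 20 + 6(δ+…+δ^2).
Cooperation is sustained iff (14−6)(δ+…+δ^2) ≥ 20−14.
δ+…+δ^2 = 7/10·(1−(7/10)^2)/(1−7/10) = 1.1900, and (20−14)/(14−6) = 0.7500.
1.1900 ≥ 0.7500, so cooperation is sustainable.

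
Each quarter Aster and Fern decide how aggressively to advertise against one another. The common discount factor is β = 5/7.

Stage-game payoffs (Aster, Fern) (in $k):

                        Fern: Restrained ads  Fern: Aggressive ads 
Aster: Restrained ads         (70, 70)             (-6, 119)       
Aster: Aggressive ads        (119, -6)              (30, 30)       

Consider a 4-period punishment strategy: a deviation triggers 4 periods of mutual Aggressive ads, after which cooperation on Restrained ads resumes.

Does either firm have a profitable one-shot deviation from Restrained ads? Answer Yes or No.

IC: β+…+β^4 ≥ (119−70)/(70−30) = 49/40.
At β = 5/7: partial sum = 1.8492 ≥ 1.2250. Cooperation sustainable.

No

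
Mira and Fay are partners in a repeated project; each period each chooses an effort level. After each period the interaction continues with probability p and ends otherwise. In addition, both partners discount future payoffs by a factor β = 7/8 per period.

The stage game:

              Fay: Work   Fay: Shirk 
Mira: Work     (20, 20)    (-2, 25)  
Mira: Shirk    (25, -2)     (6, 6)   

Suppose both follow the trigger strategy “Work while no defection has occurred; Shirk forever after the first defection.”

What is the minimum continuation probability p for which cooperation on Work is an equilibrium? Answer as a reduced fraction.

Expected continuation weight on next period's payoff is β·p = 7/8·p, which plays the role of the discount factor.
Cooperation requires 7/8·p ≥ (25−20)/(25−6) = 5/19, hence p ≥ 40/133.

40/133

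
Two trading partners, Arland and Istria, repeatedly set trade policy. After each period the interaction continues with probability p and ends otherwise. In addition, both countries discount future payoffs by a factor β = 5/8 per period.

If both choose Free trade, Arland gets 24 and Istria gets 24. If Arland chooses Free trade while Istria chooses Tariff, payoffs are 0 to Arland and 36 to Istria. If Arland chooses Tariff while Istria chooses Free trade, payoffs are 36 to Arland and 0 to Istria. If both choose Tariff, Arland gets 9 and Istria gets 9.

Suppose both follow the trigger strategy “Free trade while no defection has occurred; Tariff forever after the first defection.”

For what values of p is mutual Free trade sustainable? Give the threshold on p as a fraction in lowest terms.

With continuation probability p and discount β, the effective per-period discount factor is βp.
Grim-trigger IC: βp ≥ (36−24)/(36−9) = 4/9.
So p ≥ (4/9)/(5/8) = 32/45.

32/45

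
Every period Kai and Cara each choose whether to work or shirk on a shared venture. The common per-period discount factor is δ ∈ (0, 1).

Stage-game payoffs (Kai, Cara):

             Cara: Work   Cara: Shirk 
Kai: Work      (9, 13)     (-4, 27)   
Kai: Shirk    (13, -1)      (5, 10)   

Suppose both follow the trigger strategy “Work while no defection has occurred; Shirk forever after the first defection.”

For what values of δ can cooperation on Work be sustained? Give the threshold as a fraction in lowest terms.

For Kai: deviation gain 13−9 = 4, per-period punishment loss 9−5 = 4. IC gives δ ≥ 4/8 = 1/2.
For Cara: gain 14, loss 3 per period, so δ ≥ 14/17.
The tighter constraint is Cara's, so cooperation needs δ ≥ 14/17.

14/17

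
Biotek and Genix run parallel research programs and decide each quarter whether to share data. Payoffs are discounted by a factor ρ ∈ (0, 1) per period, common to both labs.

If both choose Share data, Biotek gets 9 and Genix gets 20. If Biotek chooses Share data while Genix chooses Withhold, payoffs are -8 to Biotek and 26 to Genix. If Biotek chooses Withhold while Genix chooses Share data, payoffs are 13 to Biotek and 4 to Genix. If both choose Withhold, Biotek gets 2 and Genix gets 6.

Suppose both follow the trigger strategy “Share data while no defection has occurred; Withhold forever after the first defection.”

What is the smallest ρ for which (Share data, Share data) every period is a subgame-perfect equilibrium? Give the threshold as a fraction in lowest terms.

4/11

Biotek: cooperation gives 9 each period; deviation gives 13 once then 2 forever.
  9/(1−ρ) ≥ 13 + 2ρ/(1−ρ) ⇒ ρ ≥ 4/11.
Genix: cooperation gives 20 each period; deviation gives 26 once then 6 forever.
  ρ ≥ 6/20 = 3/10.
Both must hold, so the binding constraint is Biotek's: ρ ≥ 4/11.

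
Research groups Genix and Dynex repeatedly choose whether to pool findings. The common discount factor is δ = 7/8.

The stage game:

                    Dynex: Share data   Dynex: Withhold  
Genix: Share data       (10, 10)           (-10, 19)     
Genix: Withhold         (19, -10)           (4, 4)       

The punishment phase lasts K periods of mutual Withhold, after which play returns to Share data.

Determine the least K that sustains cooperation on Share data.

2

Need Σ_{k=1}^{K} δ^k ≥ (19−10)/(10−4) = 1.5000 at δ = 7/8.
At K = 1 the sum is 0.8750 < 1.5000; at K = 2 it is 1.6406 ≥ 1.5000.
So the minimum punishment length is K = 2.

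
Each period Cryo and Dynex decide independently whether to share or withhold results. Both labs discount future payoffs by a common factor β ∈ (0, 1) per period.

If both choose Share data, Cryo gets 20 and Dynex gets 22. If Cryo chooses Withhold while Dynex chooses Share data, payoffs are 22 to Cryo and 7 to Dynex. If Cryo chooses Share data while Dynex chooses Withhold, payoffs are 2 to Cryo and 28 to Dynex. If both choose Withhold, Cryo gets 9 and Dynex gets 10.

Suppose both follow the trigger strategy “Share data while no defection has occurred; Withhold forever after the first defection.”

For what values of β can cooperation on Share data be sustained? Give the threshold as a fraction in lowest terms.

1/3

Cryo: cooperation gives 20 each period; deviation gives 22 once then 9 forever.
  20/(1−β) ≥ 22 + 9β/(1−β) ⇒ β ≥ 2/13.
Dynex: cooperation gives 22 each period; deviation gives 28 once then 10 forever.
  β ≥ 6/18 = 1/3.
Both must hold, so the binding constraint is Dynex's: β ≥ 1/3.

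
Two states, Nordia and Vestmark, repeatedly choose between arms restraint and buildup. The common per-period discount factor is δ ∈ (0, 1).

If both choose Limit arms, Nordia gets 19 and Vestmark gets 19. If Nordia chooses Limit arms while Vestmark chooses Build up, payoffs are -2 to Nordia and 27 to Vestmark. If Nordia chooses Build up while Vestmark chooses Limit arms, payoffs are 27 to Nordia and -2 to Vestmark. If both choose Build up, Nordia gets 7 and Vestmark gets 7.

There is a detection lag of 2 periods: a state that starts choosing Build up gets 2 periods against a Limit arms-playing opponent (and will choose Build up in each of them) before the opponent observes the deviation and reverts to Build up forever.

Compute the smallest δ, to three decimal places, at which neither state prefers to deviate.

0.632

A deviator earns 27 for 2 periods, then 7 forever; cooperating earns 19 forever. Multiplying the IC by (1−δ):
19 ≥ 27(1−δ^2) + 7δ^2, so 20·δ^2 ≥ 8 and δ^2 ≥ 2/5.
δ ≥ (2/5)^(1/2) ≈ 0.632.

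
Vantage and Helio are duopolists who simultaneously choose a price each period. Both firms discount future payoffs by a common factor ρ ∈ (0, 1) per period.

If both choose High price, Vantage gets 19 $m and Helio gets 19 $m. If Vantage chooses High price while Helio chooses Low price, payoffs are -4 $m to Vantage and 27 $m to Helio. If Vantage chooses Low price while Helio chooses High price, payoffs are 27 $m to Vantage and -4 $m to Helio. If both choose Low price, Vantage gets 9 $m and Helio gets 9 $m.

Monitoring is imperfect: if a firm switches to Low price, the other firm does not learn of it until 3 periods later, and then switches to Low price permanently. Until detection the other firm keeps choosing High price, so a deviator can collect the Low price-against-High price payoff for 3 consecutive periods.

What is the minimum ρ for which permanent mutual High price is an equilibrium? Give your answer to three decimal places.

0.763

A deviator earns 27 for 3 periods, then 9 forever; cooperating earns 19 forever. Multiplying the IC by (1−ρ):
19 ≥ 27(1−ρ^3) + 9ρ^3, so 18·ρ^3 ≥ 8 and ρ^3 ≥ 4/9.
ρ ≥ (4/9)^(1/3) ≈ 0.763.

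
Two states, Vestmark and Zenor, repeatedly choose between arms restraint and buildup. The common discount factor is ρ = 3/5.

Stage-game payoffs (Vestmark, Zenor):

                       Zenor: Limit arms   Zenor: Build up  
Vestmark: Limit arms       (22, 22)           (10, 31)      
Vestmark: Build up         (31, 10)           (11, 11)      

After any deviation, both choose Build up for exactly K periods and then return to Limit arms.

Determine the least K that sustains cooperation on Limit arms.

2

Need Σ_{k=1}^{K} ρ^k ≥ (31−22)/(22−11) = 0.8182 at ρ = 3/5.
At K = 1 the sum is 0.6000 < 0.8182; at K = 2 it is 0.9600 ≥ 0.8182.
So the minimum punishment length is K = 2.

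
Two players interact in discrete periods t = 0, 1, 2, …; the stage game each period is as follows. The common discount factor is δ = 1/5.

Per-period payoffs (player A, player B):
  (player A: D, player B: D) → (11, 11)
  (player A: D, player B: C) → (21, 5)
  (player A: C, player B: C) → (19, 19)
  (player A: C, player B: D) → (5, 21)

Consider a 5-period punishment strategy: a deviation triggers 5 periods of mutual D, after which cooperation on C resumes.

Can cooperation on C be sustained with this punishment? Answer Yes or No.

No

A one-shot deviation gives 21 now, then 11 for 5 periods, then back to 19.
Gain from deviating: (21−19) today; loss: (19−11) in each of the next 5 periods.
No-deviation condition: (19−11)(δ+…+δ^5) ≥ 21−19, i.e. δ+…+δ^5 ≥ 1/4.
At δ = 1/5: δ+…+δ^5 = 0.2499 < 0.2500.
So cooperation is not sustainable.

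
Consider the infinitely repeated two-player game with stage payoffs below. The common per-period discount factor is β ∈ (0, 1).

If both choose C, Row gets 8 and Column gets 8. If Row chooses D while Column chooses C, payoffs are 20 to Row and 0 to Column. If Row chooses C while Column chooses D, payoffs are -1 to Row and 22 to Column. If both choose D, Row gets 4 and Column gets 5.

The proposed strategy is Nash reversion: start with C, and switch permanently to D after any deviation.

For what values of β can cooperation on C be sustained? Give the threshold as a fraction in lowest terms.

14/17

Row: cooperation gives 8 each period; deviation gives 20 once then 4 forever.
  8/(1−β) ≥ 20 + 4β/(1−β) ⇒ β ≥ 12/16 = 3/4.
Column: cooperation gives 8 each period; deviation gives 22 once then 5 forever.
  β ≥ 14/17.
Both must hold, so the binding constraint is Column's: β ≥ 14/17.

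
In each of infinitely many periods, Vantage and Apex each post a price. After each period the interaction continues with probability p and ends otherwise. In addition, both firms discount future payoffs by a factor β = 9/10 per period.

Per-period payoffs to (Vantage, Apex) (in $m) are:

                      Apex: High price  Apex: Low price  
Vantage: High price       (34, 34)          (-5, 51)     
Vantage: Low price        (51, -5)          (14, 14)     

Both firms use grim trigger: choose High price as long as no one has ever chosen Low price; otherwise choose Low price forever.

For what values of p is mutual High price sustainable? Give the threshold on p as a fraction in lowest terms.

Expected continuation weight on next period's payoff is β·p = 9/10·p, which plays the role of the discount factor.
Cooperation requires 9/10·p ≥ (51−34)/(51−14) = 17/37, hence p ≥ 170/333.

170/333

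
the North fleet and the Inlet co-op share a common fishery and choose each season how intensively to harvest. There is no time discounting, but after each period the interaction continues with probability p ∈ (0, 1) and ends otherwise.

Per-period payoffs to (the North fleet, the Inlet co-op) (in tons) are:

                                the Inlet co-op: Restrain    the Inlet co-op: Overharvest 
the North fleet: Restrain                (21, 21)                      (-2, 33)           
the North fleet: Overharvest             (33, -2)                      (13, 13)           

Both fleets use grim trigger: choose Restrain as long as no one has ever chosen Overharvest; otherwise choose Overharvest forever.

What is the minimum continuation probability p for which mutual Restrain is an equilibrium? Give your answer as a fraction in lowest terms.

Expected cooperation value is 21 + p·21 + p²·21 + … = 21/(1−p); deviation gives 33 + p·13/(1−p).
21 ≥ 33(1−p) + 13p ⇒ 20p ≥ 12 ⇒ p ≥ 12/20 = 3/5.

3/5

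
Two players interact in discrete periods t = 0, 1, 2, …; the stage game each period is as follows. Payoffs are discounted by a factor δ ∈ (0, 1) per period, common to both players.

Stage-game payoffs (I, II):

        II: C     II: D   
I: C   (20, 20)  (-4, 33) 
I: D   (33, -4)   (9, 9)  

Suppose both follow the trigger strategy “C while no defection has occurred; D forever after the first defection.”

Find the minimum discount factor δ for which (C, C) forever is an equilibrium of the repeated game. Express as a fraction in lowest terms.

Under grim trigger the critical discount factor is (T−C)/(T−P) with T = 33, C = 20, P = 9.
δ* = (33−20)/(33−9) = 13/24.

13/24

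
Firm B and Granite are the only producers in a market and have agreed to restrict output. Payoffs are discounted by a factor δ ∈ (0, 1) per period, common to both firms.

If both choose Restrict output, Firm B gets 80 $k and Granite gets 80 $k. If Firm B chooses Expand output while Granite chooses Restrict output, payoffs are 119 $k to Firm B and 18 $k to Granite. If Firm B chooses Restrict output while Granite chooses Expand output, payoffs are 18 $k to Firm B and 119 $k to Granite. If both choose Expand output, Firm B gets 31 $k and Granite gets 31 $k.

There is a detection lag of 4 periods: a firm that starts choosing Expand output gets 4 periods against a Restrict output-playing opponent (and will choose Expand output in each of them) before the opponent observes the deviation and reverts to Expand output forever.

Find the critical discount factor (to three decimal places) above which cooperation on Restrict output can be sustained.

0.816

A deviator earns 119 for 4 periods, then 31 forever; cooperating earns 80 forever. Multiplying the IC by (1−δ):
80 ≥ 119(1−δ^4) + 31δ^4, so 88·δ^4 ≥ 39 and δ^4 ≥ 39/88.
δ ≥ (39/88)^(1/4) ≈ 0.816.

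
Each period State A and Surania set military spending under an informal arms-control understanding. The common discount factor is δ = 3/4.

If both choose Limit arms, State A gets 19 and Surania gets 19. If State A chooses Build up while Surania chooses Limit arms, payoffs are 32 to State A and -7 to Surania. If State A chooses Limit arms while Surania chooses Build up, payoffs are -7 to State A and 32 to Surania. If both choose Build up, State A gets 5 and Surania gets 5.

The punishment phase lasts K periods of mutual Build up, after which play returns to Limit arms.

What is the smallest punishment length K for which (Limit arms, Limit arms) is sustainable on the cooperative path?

2

Need Σ_{k=1}^{K} δ^k ≥ (32−19)/(19−5) = 0.9286 at δ = 3/4.
At K = 1 the sum is 0.7500 < 0.9286; at K = 2 it is 1.3125 ≥ 0.9286.
So the minimum punishment length is K = 2.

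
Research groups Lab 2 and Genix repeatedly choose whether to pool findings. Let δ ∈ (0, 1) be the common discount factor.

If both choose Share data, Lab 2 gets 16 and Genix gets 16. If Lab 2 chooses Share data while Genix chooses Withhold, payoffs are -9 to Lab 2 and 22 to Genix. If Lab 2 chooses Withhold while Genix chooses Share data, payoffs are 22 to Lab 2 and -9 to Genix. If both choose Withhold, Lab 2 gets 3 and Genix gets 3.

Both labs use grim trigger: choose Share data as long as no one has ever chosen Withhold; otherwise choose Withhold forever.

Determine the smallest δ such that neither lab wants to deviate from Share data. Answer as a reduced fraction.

6/19

Cooperation forever yields 16 each period: 16/(1−δ).
Deviating yields 22 once, then 3 forever: 22 + 3δ/(1−δ).
No profitable deviation requires 16/(1−δ) ≥ 22 + 3δ/(1−δ).
Multiplying by (1−δ): 16 ≥ 22(1−δ) + 3δ = 22 − 19δ.
So 19δ ≥ 6, i.e. δ ≥ 6/19.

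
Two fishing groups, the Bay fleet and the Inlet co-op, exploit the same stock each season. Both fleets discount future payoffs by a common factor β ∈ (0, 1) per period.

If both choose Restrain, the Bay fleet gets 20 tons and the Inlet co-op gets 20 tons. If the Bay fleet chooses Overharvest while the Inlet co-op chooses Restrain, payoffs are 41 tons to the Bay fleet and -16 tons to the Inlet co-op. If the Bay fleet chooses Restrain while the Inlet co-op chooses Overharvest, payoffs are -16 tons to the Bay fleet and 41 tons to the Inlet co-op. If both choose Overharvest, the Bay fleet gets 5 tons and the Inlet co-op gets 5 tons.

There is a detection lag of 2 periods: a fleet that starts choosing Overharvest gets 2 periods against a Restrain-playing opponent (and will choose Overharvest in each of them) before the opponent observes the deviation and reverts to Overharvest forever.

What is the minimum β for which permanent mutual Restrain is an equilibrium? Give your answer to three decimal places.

0.764

The best deviation is to choose Overharvest for all 2 undetected periods, earning 41 each, then 5 forever once detected.
Deviation value: 41(1−β^2)/(1−β) + 5β^2/(1−β); cooperation value: 20/(1−β).
IC: 20 ≥ 41(1−β^2) + 5β^2 = 41 − 36β^2.
So β^2 ≥ 21/36 = 7/12, giving β ≥ (7/12)^(1/2) ≈ 0.764.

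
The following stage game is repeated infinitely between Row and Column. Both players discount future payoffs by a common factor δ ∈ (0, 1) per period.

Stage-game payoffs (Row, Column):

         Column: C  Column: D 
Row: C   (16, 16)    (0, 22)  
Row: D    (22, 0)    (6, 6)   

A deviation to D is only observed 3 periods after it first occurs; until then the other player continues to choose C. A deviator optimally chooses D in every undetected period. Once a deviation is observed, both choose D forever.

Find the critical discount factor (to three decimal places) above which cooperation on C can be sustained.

0.721

The best deviation is to choose D for all 3 undetected periods, earning 22 each, then 6 forever once detected.
Deviation value: 22(1−δ^3)/(1−δ) + 6δ^3/(1−δ); cooperation value: 16/(1−δ).
IC: 16 ≥ 22(1−δ^3) + 6δ^3 = 22 − 16δ^3.
So δ^3 ≥ 6/16 = 3/8, giving δ ≥ (3/8)^(1/3) ≈ 0.721.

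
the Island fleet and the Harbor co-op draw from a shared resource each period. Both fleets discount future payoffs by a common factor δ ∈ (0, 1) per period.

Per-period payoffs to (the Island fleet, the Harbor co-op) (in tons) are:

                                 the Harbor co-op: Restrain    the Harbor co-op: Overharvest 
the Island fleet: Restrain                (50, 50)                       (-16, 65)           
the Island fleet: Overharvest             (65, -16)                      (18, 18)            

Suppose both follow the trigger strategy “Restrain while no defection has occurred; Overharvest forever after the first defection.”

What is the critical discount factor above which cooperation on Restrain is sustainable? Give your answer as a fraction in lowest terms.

50/(1−δ) ≥ 65 + 18δ/(1−δ)
50 ≥ 65 − 47δ
δ ≥ 15/47.

15/47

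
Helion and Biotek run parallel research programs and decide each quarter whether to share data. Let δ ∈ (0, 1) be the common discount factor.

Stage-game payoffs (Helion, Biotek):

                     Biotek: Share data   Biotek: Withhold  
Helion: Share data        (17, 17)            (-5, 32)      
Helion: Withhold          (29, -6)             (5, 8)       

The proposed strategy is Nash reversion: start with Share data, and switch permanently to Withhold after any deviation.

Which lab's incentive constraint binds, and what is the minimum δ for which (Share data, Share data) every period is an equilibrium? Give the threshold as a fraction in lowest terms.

Biotek; δ ≥ 5/8

Helion: cooperation gives 17 each period; deviation gives 29 once then 5 forever.
  17/(1−δ) ≥ 29 + 5δ/(1−δ) ⇒ δ ≥ 12/24 = 1/2.
Biotek: cooperation gives 17 each period; deviation gives 32 once then 8 forever.
  δ ≥ 15/24 = 5/8.
Both must hold, so the binding constraint is Biotek's: δ ≥ 5/8.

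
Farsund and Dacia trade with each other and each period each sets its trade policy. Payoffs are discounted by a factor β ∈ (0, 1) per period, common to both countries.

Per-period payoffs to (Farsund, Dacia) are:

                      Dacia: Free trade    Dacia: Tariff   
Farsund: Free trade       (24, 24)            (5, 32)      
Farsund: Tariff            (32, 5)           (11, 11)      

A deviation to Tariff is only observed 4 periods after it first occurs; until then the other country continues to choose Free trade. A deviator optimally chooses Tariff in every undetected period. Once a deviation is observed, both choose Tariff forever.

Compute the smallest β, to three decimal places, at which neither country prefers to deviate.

A deviator earns 32 for 4 periods, then 11 forever; cooperating earns 24 forever. Multiplying the IC by (1−β):
24 ≥ 32(1−β^4) + 11β^4, so 21·β^4 ≥ 8 and β^4 ≥ 8/21.
β ≥ (8/21)^(1/4) ≈ 0.786.

0.786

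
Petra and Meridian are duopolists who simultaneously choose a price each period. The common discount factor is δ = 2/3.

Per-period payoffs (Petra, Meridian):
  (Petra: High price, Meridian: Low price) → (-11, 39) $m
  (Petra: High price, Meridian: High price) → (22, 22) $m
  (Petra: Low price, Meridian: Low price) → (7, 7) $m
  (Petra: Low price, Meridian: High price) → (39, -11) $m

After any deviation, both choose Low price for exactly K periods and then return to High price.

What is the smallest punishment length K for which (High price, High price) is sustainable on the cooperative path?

No profitable deviation requires (22−7)(δ+…+δ^K) ≥ 39−22, i.e. δ+…+δ^K ≥ 17/15 ≈ 1.1333.
With δ = 2/3, the partial sums are K=1: 0.6667, K=2: 1.1111, K=3: 1.4074.
K = 3 is the first length at which the sum reaches 1.1333.

3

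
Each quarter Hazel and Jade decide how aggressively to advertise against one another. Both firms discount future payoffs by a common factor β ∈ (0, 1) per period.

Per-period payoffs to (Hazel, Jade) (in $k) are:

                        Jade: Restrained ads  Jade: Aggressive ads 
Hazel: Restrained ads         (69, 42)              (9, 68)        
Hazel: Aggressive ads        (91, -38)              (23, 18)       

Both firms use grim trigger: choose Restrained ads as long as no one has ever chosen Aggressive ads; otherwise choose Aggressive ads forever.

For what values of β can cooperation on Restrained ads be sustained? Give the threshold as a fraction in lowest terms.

13/25

For Hazel: deviation gain 91−69 = 22, per-period punishment loss 69−23 = 46. IC gives β ≥ 22/68 = 11/34.
For Jade: gain 26, loss 24 per period, so β ≥ 26/50 = 13/25.
The tighter constraint is Jade's, so cooperation needs β ≥ 13/25.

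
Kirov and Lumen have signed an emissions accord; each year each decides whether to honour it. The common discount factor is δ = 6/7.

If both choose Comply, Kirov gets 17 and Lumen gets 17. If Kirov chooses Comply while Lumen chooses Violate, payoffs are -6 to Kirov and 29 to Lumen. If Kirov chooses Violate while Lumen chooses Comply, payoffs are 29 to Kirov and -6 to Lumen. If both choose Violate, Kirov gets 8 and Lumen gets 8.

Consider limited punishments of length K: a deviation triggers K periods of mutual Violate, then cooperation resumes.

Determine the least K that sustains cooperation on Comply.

IC: δ(1−δ^K)/(1−δ) ≥ (29−17)/(17−8) = 4/3.
With δ = 6/7: need 1 − δ^K ≥ 4/3·(1−6/7)/(6/7), i.e. δ^K ≤ 0.7778.
Since (6/7)^1 = 0.8571 and (6/7)^2 = 0.7347, the smallest such K is 2.

2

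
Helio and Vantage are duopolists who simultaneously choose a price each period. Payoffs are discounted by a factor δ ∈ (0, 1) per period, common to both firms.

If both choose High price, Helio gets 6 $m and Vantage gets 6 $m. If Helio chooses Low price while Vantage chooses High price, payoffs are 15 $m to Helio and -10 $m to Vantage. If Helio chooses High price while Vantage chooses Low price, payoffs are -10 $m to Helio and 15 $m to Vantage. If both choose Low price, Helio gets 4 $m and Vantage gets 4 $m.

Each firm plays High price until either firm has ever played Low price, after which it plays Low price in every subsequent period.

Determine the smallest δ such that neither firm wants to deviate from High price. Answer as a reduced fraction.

One-period gain from deviating is 15 − 6 = 9. The loss is 6 − 4 = 2 in every subsequent period, with present value 2·δ/(1−δ).
Deviation is unprofitable when 2·δ/(1−δ) ≥ 9, i.e. δ/(1−δ) ≥ 9/2.
Equivalently δ ≥ 9/(9+2) = 9/11.

9/11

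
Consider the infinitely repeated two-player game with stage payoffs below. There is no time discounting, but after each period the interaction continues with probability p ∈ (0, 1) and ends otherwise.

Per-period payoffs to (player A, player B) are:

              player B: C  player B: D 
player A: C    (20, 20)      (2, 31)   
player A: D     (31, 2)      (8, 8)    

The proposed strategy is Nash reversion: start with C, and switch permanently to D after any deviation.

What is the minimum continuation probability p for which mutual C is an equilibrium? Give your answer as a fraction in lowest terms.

With no time discounting, the continuation probability p plays the role of the discount factor.
Grim-trigger IC: 20/(1−p) ≥ 31 + 8p/(1−p) ⇒ p ≥ (31−20)/(31−8) = 11/23.

11/23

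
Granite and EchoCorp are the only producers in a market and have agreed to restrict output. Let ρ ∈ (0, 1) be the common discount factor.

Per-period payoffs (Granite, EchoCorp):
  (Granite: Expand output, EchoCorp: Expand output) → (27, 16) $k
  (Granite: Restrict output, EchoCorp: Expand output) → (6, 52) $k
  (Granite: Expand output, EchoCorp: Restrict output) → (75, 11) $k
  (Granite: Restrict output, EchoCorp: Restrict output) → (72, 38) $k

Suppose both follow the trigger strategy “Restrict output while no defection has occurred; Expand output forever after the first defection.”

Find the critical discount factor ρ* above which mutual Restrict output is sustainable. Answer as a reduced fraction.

For Granite: deviation gain 75−72 = 3, per-period punishment loss 72−27 = 45. IC gives ρ ≥ 3/48 = 1/16.
For EchoCorp: gain 14, loss 22 per period, so ρ ≥ 14/36 = 7/18.
The tighter constraint is EchoCorp's, so cooperation needs ρ ≥ 7/18.

7/18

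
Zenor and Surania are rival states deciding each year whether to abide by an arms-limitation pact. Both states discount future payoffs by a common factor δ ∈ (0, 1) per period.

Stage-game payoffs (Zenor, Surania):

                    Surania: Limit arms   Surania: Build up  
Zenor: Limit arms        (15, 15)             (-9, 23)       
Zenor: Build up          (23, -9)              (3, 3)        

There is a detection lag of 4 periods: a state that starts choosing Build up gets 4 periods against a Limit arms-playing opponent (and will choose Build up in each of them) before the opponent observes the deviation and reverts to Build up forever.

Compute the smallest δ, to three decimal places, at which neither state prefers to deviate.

Deviating for the 4 undetected periods gains 23−15 = 8 per period over cooperation, then loses 15−3 = 12 per period forever once punishment starts.
Gain: 8(1 + δ + … + δ^3); loss: 12·δ^4/(1−δ).
No profitable deviation ⇔ 8(1−δ^4) ≤ 12·δ^4, i.e. δ^4 ≥ 8/(8+12) = 2/5.
Hence δ ≥ (2/5)^(1/4) ≈ 0.795.

0.795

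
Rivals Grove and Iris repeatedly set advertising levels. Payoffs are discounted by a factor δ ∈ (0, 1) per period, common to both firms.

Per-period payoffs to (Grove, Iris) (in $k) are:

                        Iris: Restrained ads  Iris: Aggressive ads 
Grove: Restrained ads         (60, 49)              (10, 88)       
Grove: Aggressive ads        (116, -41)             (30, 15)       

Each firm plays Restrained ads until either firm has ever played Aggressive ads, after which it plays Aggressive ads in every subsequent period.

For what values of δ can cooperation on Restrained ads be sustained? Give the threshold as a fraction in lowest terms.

28/43

Grove: cooperation gives 60 each period; deviation gives 116 once then 30 forever.
  60/(1−δ) ≥ 116 + 30δ/(1−δ) ⇒ δ ≥ 56/86 = 28/43.
Iris: cooperation gives 49 each period; deviation gives 88 once then 15 forever.
  δ ≥ 39/73.
Both must hold, so the binding constraint is Grove's: δ ≥ 28/43.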